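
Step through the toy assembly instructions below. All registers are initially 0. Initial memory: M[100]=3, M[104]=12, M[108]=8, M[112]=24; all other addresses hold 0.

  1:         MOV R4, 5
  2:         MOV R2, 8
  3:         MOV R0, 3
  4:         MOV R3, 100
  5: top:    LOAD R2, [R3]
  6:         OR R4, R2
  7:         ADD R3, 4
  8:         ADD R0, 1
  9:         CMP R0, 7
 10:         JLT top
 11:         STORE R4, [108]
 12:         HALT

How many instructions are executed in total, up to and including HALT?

R4=5
R2=8
R0=3
R3=100
R2=M[100]=3
R4=5|3=7
R3=100+4=104
R0=3+1=4
CMP R0, 7  (cmp 4,7)
JLT top: taken
R2=M[104]=12
R4=7|12=15
R3=104+4=108
R0=4+1=5
CMP R0, 7  (cmp 5,7)
JLT top: taken
R2=M[108]=8
R4=15|8=15
R3=108+4=112
R0=5+1=6
CMP R0, 7  (cmp 6,7)
JLT top: taken
R2=M[112]=24
R4=15|24=31
R3=112+4=116
R0=6+1=7
CMP R0, 7  (cmp 7,7)
JLT top: not taken
STORE R4, [108] → M[108]=31
halt.
Total executed instructions: 30.

30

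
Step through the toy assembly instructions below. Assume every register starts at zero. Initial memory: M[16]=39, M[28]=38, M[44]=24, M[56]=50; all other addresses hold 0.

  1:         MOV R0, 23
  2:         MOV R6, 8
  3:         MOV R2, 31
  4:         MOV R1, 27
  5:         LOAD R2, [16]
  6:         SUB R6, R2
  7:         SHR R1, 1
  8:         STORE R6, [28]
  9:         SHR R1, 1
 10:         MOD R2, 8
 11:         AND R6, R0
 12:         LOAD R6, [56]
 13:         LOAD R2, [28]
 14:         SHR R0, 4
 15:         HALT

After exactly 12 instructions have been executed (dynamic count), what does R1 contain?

after MOV R0, 23: R0=23
after MOV R6, 8: R6=8
after MOV R2, 31: R2=31
after MOV R1, 27: R1=27
after LOAD R2, [16]: R2=M[16]=39
after SUB R6, R2: R6=8-39=-31
after SHR R1, 1: R1=27>>1=13
STORE R6, [28] → M[28]=-31
after SHR R1, 1: R1=13>>1=6
after MOD R2, 8: R2=39%8=7
after AND R6, R0: R6=(-31)&23=1
after LOAD R6, [56]: R6=M[56]=50
After step 12: R1 = 6.

6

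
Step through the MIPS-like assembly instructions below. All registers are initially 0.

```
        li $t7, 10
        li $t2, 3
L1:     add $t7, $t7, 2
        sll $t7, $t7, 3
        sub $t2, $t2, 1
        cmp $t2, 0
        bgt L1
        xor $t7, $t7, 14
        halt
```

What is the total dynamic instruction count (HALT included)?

li $t7, 10 → $t7=10
li $t2, 3 → $t2=3
add $t7, $t7, 2 → $t7=10+2=12
sll $t7, $t7, 3 → $t7=12<<3=96
sub $t2, $t2, 1 → $t2=3-1=2
cmp $t2, 0  (cmp 2,0)
bgt L1: taken
add $t7, $t7, 2 → $t7=96+2=98
sll $t7, $t7, 3 → $t7=98<<3=784
sub $t2, $t2, 1 → $t2=2-1=1
cmp $t2, 0  (cmp 1,0)
bgt L1: taken
add $t7, $t7, 2 → $t7=784+2=786
sll $t7, $t7, 3 → $t7=786<<3=6288
sub $t2, $t2, 1 → $t2=1-1=0
cmp $t2, 0  (cmp 0,0)
bgt L1: not taken
xor $t7, $t7, 14 → $t7=6288^14=6302
halt.
Total executed instructions: 19.

19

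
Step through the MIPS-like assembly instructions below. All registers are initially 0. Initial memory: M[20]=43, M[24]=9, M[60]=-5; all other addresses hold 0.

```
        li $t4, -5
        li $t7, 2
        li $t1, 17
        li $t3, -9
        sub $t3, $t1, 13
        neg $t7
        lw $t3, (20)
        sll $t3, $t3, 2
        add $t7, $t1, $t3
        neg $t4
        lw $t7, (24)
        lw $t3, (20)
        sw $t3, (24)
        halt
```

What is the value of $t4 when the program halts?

5

li $t4, -5 → $t4=-5
li $t7, 2 → $t7=2
li $t1, 17 → $t1=17
li $t3, -9 → $t3=-9
sub $t3, $t1, 13 → $t3=17-13=4
neg $t7 → $t7=-(2)=-2
lw $t3, (20) → $t3=M[20]=43
sll $t3, $t3, 2 → $t3=43<<2=172
add $t7, $t1, $t3 → $t7=17+172=189
neg $t4 → $t4=-(-5)=5
lw $t7, (24) → $t7=M[24]=9
lw $t3, (20) → $t3=M[20]=43
sw $t3, (24) → M[24]=43
halt.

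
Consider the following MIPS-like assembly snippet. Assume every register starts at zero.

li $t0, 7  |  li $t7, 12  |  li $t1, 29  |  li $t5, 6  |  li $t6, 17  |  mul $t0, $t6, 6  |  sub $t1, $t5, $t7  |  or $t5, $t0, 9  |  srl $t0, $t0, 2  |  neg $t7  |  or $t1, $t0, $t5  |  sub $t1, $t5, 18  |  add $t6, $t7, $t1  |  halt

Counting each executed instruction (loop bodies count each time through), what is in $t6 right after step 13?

li $t0, 7 → $t0=7
li $t7, 12 → $t7=12
li $t1, 29 → $t1=29
li $t5, 6 → $t5=6
li $t6, 17 → $t6=17
mul $t0, $t6, 6 → $t0=17*6=102
sub $t1, $t5, $t7 → $t1=6-12=-6
or $t5, $t0, 9 → $t5=102|9=111
srl $t0, $t0, 2 → $t0=102>>2=25
neg $t7 → $t7=-(12)=-12
or $t1, $t0, $t5 → $t1=25|111=127
sub $t1, $t5, 18 → $t1=111-18=93
add $t6, $t7, $t1 → $t6=(-12)+93=81
After step 13: $t6 = 81.

81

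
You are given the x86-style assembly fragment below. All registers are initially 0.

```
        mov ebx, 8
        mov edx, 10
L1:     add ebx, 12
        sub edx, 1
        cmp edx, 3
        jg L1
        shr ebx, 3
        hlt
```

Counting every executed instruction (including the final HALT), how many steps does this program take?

mov ebx, 8 → ebx=8
mov edx, 10 → edx=10
add ebx, 12 → ebx=8+12=20
sub edx, 1 → edx=10-1=9
cmp edx, 3  (cmp 9,3)
jg L1: taken
add ebx, 12 → ebx=20+12=32
sub edx, 1 → edx=9-1=8
cmp edx, 3  (cmp 8,3)
jg L1: taken
add ebx, 12 → ebx=32+12=44
sub edx, 1 → edx=8-1=7
cmp edx, 3  (cmp 7,3)
jg L1: taken
add ebx, 12 → ebx=44+12=56
sub edx, 1 → edx=7-1=6
cmp edx, 3  (cmp 6,3)
jg L1: taken
add ebx, 12 → ebx=56+12=68
sub edx, 1 → edx=6-1=5
cmp edx, 3  (cmp 5,3)
jg L1: taken
add ebx, 12 → ebx=68+12=80
sub edx, 1 → edx=5-1=4
cmp edx, 3  (cmp 4,3)
jg L1: taken
add ebx, 12 → ebx=80+12=92
sub edx, 1 → edx=4-1=3
cmp edx, 3  (cmp 3,3)
jg L1: not taken
shr ebx, 3 → ebx=92>>3=11
halt.
Total executed instructions: 32.

32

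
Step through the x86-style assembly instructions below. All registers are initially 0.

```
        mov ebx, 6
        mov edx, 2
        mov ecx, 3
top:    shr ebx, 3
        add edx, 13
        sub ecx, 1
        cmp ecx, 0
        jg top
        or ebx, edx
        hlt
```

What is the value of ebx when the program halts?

mov ebx, 6 → ebx=6
mov edx, 2 → edx=2
mov ecx, 3 → ecx=3
shr ebx, 3 → ebx=6>>3=0
add edx, 13 → edx=2+13=15
sub ecx, 1 → ecx=3-1=2
cmp ecx, 0  (cmp 2,0)
jg top: taken
shr ebx, 3 → ebx=0>>3=0
add edx, 13 → edx=15+13=28
sub ecx, 1 → ecx=2-1=1
cmp ecx, 0  (cmp 1,0)
jg top: taken
shr ebx, 3 → ebx=0>>3=0
add edx, 13 → edx=28+13=41
sub ecx, 1 → ecx=1-1=0
cmp ecx, 0  (cmp 0,0)
jg top: not taken
or ebx, edx → ebx=0|41=41
halt.

41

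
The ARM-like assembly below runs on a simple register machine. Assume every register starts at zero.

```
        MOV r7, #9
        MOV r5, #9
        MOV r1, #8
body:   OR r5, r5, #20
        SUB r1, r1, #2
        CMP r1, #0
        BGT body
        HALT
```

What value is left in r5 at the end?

29

MOV r7, #9 → r7=9
MOV r5, #9 → r5=9
MOV r1, #8 → r1=8
OR r5, r5, #20 → r5=9|20=29
SUB r1, r1, #2 → r1=8-2=6
CMP r1, #0  (cmp 6,0)
BGT body: taken
OR r5, r5, #20 → r5=29|20=29
SUB r1, r1, #2 → r1=6-2=4
CMP r1, #0  (cmp 4,0)
BGT body: taken
OR r5, r5, #20 → r5=29|20=29
SUB r1, r1, #2 → r1=4-2=2
CMP r1, #0  (cmp 2,0)
BGT body: taken
OR r5, r5, #20 → r5=29|20=29
SUB r1, r1, #2 → r1=2-2=0
CMP r1, #0  (cmp 0,0)
BGT body: not taken
halt.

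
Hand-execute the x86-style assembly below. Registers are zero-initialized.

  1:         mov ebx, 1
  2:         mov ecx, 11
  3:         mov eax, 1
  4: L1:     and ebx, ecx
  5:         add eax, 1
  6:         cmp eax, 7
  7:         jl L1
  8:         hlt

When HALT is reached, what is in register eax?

ebx=1
ecx=11
eax=1
ebx=1&11=1
eax=1+1=2
cmp eax, 7  (cmp 2,7)
jl L1: taken
ebx=1&11=1
eax=2+1=3
cmp eax, 7  (cmp 3,7)
jl L1: taken
ebx=1&11=1
eax=3+1=4
cmp eax, 7  (cmp 4,7)
jl L1: taken
ebx=1&11=1
eax=4+1=5
cmp eax, 7  (cmp 5,7)
jl L1: taken
ebx=1&11=1
eax=5+1=6
cmp eax, 7  (cmp 6,7)
jl L1: taken
ebx=1&11=1
eax=6+1=7
cmp eax, 7  (cmp 7,7)
jl L1: not taken
halt.

7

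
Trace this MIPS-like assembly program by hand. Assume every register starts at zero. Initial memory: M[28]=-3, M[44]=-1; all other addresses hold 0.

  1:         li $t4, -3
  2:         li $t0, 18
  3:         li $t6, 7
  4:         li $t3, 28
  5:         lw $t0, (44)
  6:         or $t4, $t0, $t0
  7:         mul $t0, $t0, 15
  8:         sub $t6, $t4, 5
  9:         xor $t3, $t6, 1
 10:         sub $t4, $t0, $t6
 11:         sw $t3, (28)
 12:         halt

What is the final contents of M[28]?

$t4=-3
$t0=18
$t6=7
$t3=28
$t0=M[44]=-1
$t4=(-1)|(-1)=-1
$t0=(-1)*15=-15
$t6=(-1)-5=-6
$t3=(-6)^1=-5
$t4=(-15)-(-6)=-9
sw $t3, (28) → M[28]=-5
halt.

-5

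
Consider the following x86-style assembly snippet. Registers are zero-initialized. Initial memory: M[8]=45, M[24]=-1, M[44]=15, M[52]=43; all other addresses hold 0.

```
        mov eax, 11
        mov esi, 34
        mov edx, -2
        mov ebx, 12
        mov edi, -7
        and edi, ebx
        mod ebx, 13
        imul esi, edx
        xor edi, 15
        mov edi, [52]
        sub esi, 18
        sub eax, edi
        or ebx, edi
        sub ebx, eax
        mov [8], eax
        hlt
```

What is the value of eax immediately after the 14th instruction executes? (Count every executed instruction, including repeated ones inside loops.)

after mov eax, 11: eax=11
after mov esi, 34: esi=34
after mov edx, -2: edx=-2
after mov ebx, 12: ebx=12
after mov edi, -7: edi=-7
after and edi, ebx: edi=(-7)&12=8
after mod ebx, 13: ebx=12%13=12
after imul esi, edx: esi=34*(-2)=-68
after xor edi, 15: edi=8^15=7
after mov edi, [52]: edi=M[52]=43
after sub esi, 18: esi=(-68)-18=-86
after sub eax, edi: eax=11-43=-32
after or ebx, edi: ebx=12|43=47
after sub ebx, eax: ebx=47-(-32)=79
After step 14: eax = -32.

-32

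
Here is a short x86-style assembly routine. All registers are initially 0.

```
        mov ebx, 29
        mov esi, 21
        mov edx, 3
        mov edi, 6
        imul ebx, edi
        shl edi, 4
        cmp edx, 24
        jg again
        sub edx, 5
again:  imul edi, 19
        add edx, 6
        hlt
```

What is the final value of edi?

1824

after mov ebx, 29: ebx=29
after mov esi, 21: esi=21
after mov edx, 3: edx=3
after mov edi, 6: edi=6
after imul ebx, edi: ebx=29*6=174
after shl edi, 4: edi=6<<4=96
cmp edx, 24  (cmp 3,24)
jg again: not taken
after sub edx, 5: edx=3-5=-2
after imul edi, 19: edi=96*19=1824
after add edx, 6: edx=(-2)+6=4
halt.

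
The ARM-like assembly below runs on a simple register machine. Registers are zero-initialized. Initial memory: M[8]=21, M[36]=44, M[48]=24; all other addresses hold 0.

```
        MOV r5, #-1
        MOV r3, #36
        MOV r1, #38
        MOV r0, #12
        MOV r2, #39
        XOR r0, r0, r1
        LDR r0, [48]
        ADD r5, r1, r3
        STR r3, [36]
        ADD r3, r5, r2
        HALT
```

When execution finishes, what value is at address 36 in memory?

after MOV r5, #-1: r5=-1
after MOV r3, #36: r3=36
after MOV r1, #38: r1=38
after MOV r0, #12: r0=12
after MOV r2, #39: r2=39
after XOR r0, r0, r1: r0=12^38=42
after LDR r0, [48]: r0=M[48]=24
after ADD r5, r1, r3: r5=38+36=74
STR r3, [36] → M[36]=36
after ADD r3, r5, r2: r3=74+39=113
halt.

36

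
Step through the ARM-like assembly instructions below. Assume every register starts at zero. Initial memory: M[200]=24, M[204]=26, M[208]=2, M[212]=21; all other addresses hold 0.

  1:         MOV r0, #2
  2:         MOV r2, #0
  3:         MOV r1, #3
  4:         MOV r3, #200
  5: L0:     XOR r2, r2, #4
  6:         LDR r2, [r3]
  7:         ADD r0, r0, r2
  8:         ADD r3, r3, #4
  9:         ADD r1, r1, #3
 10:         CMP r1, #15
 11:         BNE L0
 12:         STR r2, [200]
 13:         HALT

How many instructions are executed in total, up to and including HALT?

MOV r0, #2 → r0=2
MOV r2, #0 → r2=0
MOV r1, #3 → r1=3
MOV r3, #200 → r3=200
XOR r2, r2, #4 → r2=0^4=4
LDR r2, [r3] → r2=M[200]=24
ADD r0, r0, r2 → r0=2+24=26
ADD r3, r3, #4 → r3=200+4=204
ADD r1, r1, #3 → r1=3+3=6
CMP r1, #15  (cmp 6,15)
BNE L0: taken
XOR r2, r2, #4 → r2=24^4=28
LDR r2, [r3] → r2=M[204]=26
ADD r0, r0, r2 → r0=26+26=52
ADD r3, r3, #4 → r3=204+4=208
ADD r1, r1, #3 → r1=6+3=9
CMP r1, #15  (cmp 9,15)
BNE L0: taken
XOR r2, r2, #4 → r2=26^4=30
LDR r2, [r3] → r2=M[208]=2
ADD r0, r0, r2 → r0=52+2=54
ADD r3, r3, #4 → r3=208+4=212
ADD r1, r1, #3 → r1=9+3=12
CMP r1, #15  (cmp 12,15)
BNE L0: taken
XOR r2, r2, #4 → r2=2^4=6
LDR r2, [r3] → r2=M[212]=21
ADD r0, r0, r2 → r0=54+21=75
ADD r3, r3, #4 → r3=212+4=216
ADD r1, r1, #3 → r1=12+3=15
CMP r1, #15  (cmp 15,15)
BNE L0: not taken
STR r2, [200] → M[200]=21
halt.
Total executed instructions: 34.

34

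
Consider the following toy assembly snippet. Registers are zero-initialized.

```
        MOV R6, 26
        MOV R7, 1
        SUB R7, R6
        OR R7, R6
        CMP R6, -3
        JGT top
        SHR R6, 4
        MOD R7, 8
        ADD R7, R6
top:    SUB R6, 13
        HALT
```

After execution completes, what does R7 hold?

-1

R6=26
R7=1
R7=1-26=-25
R7=(-25)|26=-1
CMP R6, -3  (cmp 26,-3)
JGT top: taken
R6=26-13=13
halt.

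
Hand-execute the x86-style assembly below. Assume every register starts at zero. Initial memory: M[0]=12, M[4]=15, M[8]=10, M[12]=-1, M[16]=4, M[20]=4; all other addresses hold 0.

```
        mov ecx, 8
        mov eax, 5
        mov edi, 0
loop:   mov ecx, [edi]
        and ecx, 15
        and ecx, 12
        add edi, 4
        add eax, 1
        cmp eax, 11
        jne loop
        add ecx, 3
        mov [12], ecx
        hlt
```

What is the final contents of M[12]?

7

after mov ecx, 8: ecx=8
after mov eax, 5: eax=5
after mov edi, 0: edi=0
after mov ecx, [edi]: ecx=M[0]=12
after and ecx, 15: ecx=12&15=12
after and ecx, 12: ecx=12&12=12
after add edi, 4: edi=0+4=4
after add eax, 1: eax=5+1=6
cmp eax, 11  (cmp 6,11)
jne loop: taken
after mov ecx, [edi]: ecx=M[4]=15
after and ecx, 15: ecx=15&15=15
after and ecx, 12: ecx=15&12=12
after add edi, 4: edi=4+4=8
after add eax, 1: eax=6+1=7
cmp eax, 11  (cmp 7,11)
jne loop: taken
after mov ecx, [edi]: ecx=M[8]=10
after and ecx, 15: ecx=10&15=10
after and ecx, 12: ecx=10&12=8
after add edi, 4: edi=8+4=12
after add eax, 1: eax=7+1=8
cmp eax, 11  (cmp 8,11)
jne loop: taken
after mov ecx, [edi]: ecx=M[12]=-1
after and ecx, 15: ecx=(-1)&15=15
after and ecx, 12: ecx=15&12=12
after add edi, 4: edi=12+4=16
after add eax, 1: eax=8+1=9
cmp eax, 11  (cmp 9,11)
jne loop: taken
after mov ecx, [edi]: ecx=M[16]=4
after and ecx, 15: ecx=4&15=4
after and ecx, 12: ecx=4&12=4
after add edi, 4: edi=16+4=20
after add eax, 1: eax=9+1=10
cmp eax, 11  (cmp 10,11)
jne loop: taken
after mov ecx, [edi]: ecx=M[20]=4
after and ecx, 15: ecx=4&15=4
after and ecx, 12: ecx=4&12=4
after add edi, 4: edi=20+4=24
after add eax, 1: eax=10+1=11
cmp eax, 11  (cmp 11,11)
jne loop: not taken
after add ecx, 3: ecx=4+3=7
mov [12], ecx → M[12]=7
halt.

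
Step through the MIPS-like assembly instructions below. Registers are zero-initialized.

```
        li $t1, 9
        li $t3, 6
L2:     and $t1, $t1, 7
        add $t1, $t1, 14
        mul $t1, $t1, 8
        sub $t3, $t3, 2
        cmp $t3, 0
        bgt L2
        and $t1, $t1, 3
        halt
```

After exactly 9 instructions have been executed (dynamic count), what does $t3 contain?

4

li $t1, 9 → $t1=9
li $t3, 6 → $t3=6
and $t1, $t1, 7 → $t1=9&7=1
add $t1, $t1, 14 → $t1=1+14=15
mul $t1, $t1, 8 → $t1=15*8=120
sub $t3, $t3, 2 → $t3=6-2=4
cmp $t3, 0  (cmp 4,0)
bgt L2: taken
and $t1, $t1, 7 → $t1=120&7=0
After step 9: $t3 = 4.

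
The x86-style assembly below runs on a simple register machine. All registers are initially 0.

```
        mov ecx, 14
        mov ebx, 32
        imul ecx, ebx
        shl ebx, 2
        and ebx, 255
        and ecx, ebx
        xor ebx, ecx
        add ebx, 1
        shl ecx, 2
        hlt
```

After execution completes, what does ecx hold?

ecx=14
ebx=32
ecx=14*32=448
ebx=32<<2=128
ebx=128&255=128
ecx=448&128=128
ebx=128^128=0
ebx=0+1=1
ecx=128<<2=512
halt.

512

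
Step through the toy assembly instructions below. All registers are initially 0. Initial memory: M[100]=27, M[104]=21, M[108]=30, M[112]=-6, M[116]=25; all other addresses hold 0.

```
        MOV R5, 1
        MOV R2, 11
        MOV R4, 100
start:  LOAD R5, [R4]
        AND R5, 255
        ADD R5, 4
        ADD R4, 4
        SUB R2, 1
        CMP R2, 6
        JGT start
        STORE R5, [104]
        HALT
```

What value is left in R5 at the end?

R5=1
R2=11
R4=100
R5=M[100]=27
R5=27&255=27
R5=27+4=31
R4=100+4=104
R2=11-1=10
CMP R2, 6  (cmp 10,6)
JGT start: taken
R5=M[104]=21
R5=21&255=21
R5=21+4=25
R4=104+4=108
R2=10-1=9
CMP R2, 6  (cmp 9,6)
JGT start: taken
R5=M[108]=30
R5=30&255=30
R5=30+4=34
R4=108+4=112
R2=9-1=8
CMP R2, 6  (cmp 8,6)
JGT start: taken
R5=M[112]=-6
R5=(-6)&255=250
R5=250+4=254
R4=112+4=116
R2=8-1=7
CMP R2, 6  (cmp 7,6)
JGT start: taken
R5=M[116]=25
R5=25&255=25
R5=25+4=29
R4=116+4=120
R2=7-1=6
CMP R2, 6  (cmp 6,6)
JGT start: not taken
STORE R5, [104] → M[104]=29
halt.

29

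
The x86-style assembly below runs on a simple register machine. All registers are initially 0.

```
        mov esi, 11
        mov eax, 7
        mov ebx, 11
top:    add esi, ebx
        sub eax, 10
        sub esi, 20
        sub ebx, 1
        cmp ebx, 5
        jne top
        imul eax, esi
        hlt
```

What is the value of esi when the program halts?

esi=11
eax=7
ebx=11
esi=11+11=22
eax=7-10=-3
esi=22-20=2
ebx=11-1=10
cmp ebx, 5  (cmp 10,5)
jne top: taken
esi=2+10=12
eax=(-3)-10=-13
esi=12-20=-8
ebx=10-1=9
cmp ebx, 5  (cmp 9,5)
jne top: taken
esi=(-8)+9=1
eax=(-13)-10=-23
esi=1-20=-19
ebx=9-1=8
cmp ebx, 5  (cmp 8,5)
jne top: taken
esi=(-19)+8=-11
eax=(-23)-10=-33
esi=(-11)-20=-31
ebx=8-1=7
cmp ebx, 5  (cmp 7,5)
jne top: taken
esi=(-31)+7=-24
eax=(-33)-10=-43
esi=(-24)-20=-44
ebx=7-1=6
cmp ebx, 5  (cmp 6,5)
jne top: taken
esi=(-44)+6=-38
eax=(-43)-10=-53
esi=(-38)-20=-58
ebx=6-1=5
cmp ebx, 5  (cmp 5,5)
jne top: not taken
eax=(-53)*(-58)=3074
halt.

-58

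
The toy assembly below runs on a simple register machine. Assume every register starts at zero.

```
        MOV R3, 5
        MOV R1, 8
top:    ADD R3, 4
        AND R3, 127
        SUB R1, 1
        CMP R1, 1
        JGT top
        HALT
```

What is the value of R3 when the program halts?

33

MOV R3, 5 → R3=5
MOV R1, 8 → R1=8
ADD R3, 4 → R3=5+4=9
AND R3, 127 → R3=9&127=9
SUB R1, 1 → R1=8-1=7
CMP R1, 1  (cmp 7,1)
JGT top: taken
ADD R3, 4 → R3=9+4=13
AND R3, 127 → R3=13&127=13
SUB R1, 1 → R1=7-1=6
CMP R1, 1  (cmp 6,1)
JGT top: taken
ADD R3, 4 → R3=13+4=17
AND R3, 127 → R3=17&127=17
SUB R1, 1 → R1=6-1=5
CMP R1, 1  (cmp 5,1)
JGT top: taken
ADD R3, 4 → R3=17+4=21
AND R3, 127 → R3=21&127=21
SUB R1, 1 → R1=5-1=4
CMP R1, 1  (cmp 4,1)
JGT top: taken
ADD R3, 4 → R3=21+4=25
AND R3, 127 → R3=25&127=25
SUB R1, 1 → R1=4-1=3
CMP R1, 1  (cmp 3,1)
JGT top: taken
ADD R3, 4 → R3=25+4=29
AND R3, 127 → R3=29&127=29
SUB R1, 1 → R1=3-1=2
CMP R1, 1  (cmp 2,1)
JGT top: taken
ADD R3, 4 → R3=29+4=33
AND R3, 127 → R3=33&127=33
SUB R1, 1 → R1=2-1=1
CMP R1, 1  (cmp 1,1)
JGT top: not taken
halt.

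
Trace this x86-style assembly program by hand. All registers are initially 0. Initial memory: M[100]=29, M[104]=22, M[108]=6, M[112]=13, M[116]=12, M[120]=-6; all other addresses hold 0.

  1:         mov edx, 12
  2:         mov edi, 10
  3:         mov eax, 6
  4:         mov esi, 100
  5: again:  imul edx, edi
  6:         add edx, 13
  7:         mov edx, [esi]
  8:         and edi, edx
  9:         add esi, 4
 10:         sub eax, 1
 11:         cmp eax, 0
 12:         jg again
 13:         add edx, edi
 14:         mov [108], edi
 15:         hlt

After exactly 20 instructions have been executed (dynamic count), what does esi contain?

108

after mov edx, 12: edx=12
after mov edi, 10: edi=10
after mov eax, 6: eax=6
after mov esi, 100: esi=100
after imul edx, edi: edx=12*10=120
after add edx, 13: edx=120+13=133
after mov edx, [esi]: edx=M[100]=29
after and edi, edx: edi=10&29=8
after add esi, 4: esi=100+4=104
after sub eax, 1: eax=6-1=5
cmp eax, 0  (cmp 5,0)
jg again: taken
after imul edx, edi: edx=29*8=232
after add edx, 13: edx=232+13=245
after mov edx, [esi]: edx=M[104]=22
after and edi, edx: edi=8&22=0
after add esi, 4: esi=104+4=108
after sub eax, 1: eax=5-1=4
cmp eax, 0  (cmp 4,0)
jg again: taken
After step 20: esi = 108.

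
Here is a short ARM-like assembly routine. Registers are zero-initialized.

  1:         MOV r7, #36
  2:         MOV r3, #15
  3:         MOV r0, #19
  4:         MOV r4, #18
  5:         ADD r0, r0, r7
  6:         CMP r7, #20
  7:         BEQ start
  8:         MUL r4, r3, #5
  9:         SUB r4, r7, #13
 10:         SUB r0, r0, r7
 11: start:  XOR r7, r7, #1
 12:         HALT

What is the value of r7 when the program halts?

37

after MOV r7, #36: r7=36
after MOV r3, #15: r3=15
after MOV r0, #19: r0=19
after MOV r4, #18: r4=18
after ADD r0, r0, r7: r0=19+36=55
CMP r7, #20  (cmp 36,20)
BEQ start: not taken
after MUL r4, r3, #5: r4=15*5=75
after SUB r4, r7, #13: r4=36-13=23
after SUB r0, r0, r7: r0=55-36=19
after XOR r7, r7, #1: r7=36^1=37
halt.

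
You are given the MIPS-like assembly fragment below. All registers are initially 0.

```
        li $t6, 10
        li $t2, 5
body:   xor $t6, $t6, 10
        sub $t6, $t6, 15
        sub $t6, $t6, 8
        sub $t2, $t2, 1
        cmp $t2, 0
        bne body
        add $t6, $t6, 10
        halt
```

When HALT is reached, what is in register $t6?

$t6=10
$t2=5
$t6=10^10=0
$t6=0-15=-15
$t6=(-15)-8=-23
$t2=5-1=4
cmp $t2, 0  (cmp 4,0)
bne body: taken
$t6=(-23)^10=-29
$t6=(-29)-15=-44
$t6=(-44)-8=-52
$t2=4-1=3
cmp $t2, 0  (cmp 3,0)
bne body: taken
$t6=(-52)^10=-58
$t6=(-58)-15=-73
$t6=(-73)-8=-81
$t2=3-1=2
cmp $t2, 0  (cmp 2,0)
bne body: taken
$t6=(-81)^10=-91
$t6=(-91)-15=-106
$t6=(-106)-8=-114
$t2=2-1=1
cmp $t2, 0  (cmp 1,0)
bne body: taken
$t6=(-114)^10=-124
$t6=(-124)-15=-139
$t6=(-139)-8=-147
$t2=1-1=0
cmp $t2, 0  (cmp 0,0)
bne body: not taken
$t6=(-147)+10=-137
halt.

-137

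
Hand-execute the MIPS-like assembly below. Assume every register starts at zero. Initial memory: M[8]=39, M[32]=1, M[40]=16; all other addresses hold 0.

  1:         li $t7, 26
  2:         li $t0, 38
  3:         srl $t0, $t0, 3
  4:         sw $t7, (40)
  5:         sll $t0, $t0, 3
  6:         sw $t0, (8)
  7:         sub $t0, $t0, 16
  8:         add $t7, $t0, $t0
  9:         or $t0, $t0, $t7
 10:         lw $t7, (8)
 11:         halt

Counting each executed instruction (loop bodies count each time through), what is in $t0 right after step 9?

$t7=26
$t0=38
$t0=38>>3=4
sw $t7, (40) → M[40]=26
$t0=4<<3=32
sw $t0, (8) → M[8]=32
$t0=32-16=16
$t7=16+16=32
$t0=16|32=48
After step 9: $t0 = 48.

48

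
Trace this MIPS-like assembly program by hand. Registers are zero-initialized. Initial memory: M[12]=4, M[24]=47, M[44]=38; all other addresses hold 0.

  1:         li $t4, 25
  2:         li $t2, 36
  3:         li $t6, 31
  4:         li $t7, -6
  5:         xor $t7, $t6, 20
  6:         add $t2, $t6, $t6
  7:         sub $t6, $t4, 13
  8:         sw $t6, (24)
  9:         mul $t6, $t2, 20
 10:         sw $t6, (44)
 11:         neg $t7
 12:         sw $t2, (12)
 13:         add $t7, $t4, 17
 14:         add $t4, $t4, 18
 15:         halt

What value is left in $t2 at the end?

li $t4, 25 → $t4=25
li $t2, 36 → $t2=36
li $t6, 31 → $t6=31
li $t7, -6 → $t7=-6
xor $t7, $t6, 20 → $t7=31^20=11
add $t2, $t6, $t6 → $t2=31+31=62
sub $t6, $t4, 13 → $t6=25-13=12
sw $t6, (24) → M[24]=12
mul $t6, $t2, 20 → $t6=62*20=1240
sw $t6, (44) → M[44]=1240
neg $t7 → $t7=-(11)=-11
sw $t2, (12) → M[12]=62
add $t7, $t4, 17 → $t7=25+17=42
add $t4, $t4, 18 → $t4=25+18=43
halt.

62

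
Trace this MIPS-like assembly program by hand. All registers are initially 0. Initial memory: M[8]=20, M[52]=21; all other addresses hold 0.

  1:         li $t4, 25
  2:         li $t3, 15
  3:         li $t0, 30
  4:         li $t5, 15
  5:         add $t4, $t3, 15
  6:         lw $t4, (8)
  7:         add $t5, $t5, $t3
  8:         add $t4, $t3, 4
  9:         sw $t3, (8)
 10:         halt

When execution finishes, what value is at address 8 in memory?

li $t4, 25 → $t4=25
li $t3, 15 → $t3=15
li $t0, 30 → $t0=30
li $t5, 15 → $t5=15
add $t4, $t3, 15 → $t4=15+15=30
lw $t4, (8) → $t4=M[8]=20
add $t5, $t5, $t3 → $t5=15+15=30
add $t4, $t3, 4 → $t4=15+4=19
sw $t3, (8) → M[8]=15
halt.

15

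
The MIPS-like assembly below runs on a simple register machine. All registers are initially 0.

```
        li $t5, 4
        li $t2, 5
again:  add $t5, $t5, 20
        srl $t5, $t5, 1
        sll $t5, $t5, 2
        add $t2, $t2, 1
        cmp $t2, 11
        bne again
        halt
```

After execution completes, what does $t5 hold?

$t5=4
$t2=5
$t5=4+20=24
$t5=24>>1=12
$t5=12<<2=48
$t2=5+1=6
cmp $t2, 11  (cmp 6,11)
bne again: taken
$t5=48+20=68
$t5=68>>1=34
$t5=34<<2=136
$t2=6+1=7
cmp $t2, 11  (cmp 7,11)
bne again: taken
$t5=136+20=156
$t5=156>>1=78
$t5=78<<2=312
$t2=7+1=8
cmp $t2, 11  (cmp 8,11)
bne again: taken
$t5=312+20=332
$t5=332>>1=166
$t5=166<<2=664
$t2=8+1=9
cmp $t2, 11  (cmp 9,11)
bne again: taken
$t5=664+20=684
$t5=684>>1=342
$t5=342<<2=1368
$t2=9+1=10
cmp $t2, 11  (cmp 10,11)
bne again: taken
$t5=1368+20=1388
$t5=1388>>1=694
$t5=694<<2=2776
$t2=10+1=11
cmp $t2, 11  (cmp 11,11)
bne again: not taken
halt.

2776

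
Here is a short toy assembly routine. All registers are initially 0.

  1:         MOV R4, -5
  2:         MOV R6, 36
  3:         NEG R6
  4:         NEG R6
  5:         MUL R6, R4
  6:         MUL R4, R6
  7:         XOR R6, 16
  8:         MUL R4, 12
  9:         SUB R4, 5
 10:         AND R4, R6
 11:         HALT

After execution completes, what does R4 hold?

MOV R4, -5 → R4=-5
MOV R6, 36 → R6=36
NEG R6 → R6=-(36)=-36
NEG R6 → R6=-(-36)=36
MUL R6, R4 → R6=36*(-5)=-180
MUL R4, R6 → R4=(-5)*(-180)=900
XOR R6, 16 → R6=(-180)^16=-164
MUL R4, 12 → R4=900*12=10800
SUB R4, 5 → R4=10800-5=10795
AND R4, R6 → R4=10795&(-164)=10760
halt.

10760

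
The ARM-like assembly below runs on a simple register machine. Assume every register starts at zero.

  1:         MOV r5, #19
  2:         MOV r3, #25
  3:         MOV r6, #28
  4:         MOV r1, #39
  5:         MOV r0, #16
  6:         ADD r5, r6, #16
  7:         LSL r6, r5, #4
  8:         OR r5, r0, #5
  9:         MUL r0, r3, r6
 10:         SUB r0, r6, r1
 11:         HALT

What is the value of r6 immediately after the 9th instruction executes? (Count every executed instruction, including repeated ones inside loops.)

MOV r5, #19 → r5=19
MOV r3, #25 → r3=25
MOV r6, #28 → r6=28
MOV r1, #39 → r1=39
MOV r0, #16 → r0=16
ADD r5, r6, #16 → r5=28+16=44
LSL r6, r5, #4 → r6=44<<4=704
OR r5, r0, #5 → r5=16|5=21
MUL r0, r3, r6 → r0=25*704=17600
After step 9: r6 = 704.

704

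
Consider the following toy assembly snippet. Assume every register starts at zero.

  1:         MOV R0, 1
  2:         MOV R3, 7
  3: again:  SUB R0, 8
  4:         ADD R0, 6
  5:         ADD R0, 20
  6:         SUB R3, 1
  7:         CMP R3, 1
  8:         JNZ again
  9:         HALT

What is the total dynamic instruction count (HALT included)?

MOV R0, 1 → R0=1
MOV R3, 7 → R3=7
SUB R0, 8 → R0=1-8=-7
ADD R0, 6 → R0=(-7)+6=-1
ADD R0, 20 → R0=(-1)+20=19
SUB R3, 1 → R3=7-1=6
CMP R3, 1  (cmp 6,1)
JNZ again: taken
SUB R0, 8 → R0=19-8=11
ADD R0, 6 → R0=11+6=17
ADD R0, 20 → R0=17+20=37
SUB R3, 1 → R3=6-1=5
CMP R3, 1  (cmp 5,1)
JNZ again: taken
SUB R0, 8 → R0=37-8=29
ADD R0, 6 → R0=29+6=35
ADD R0, 20 → R0=35+20=55
SUB R3, 1 → R3=5-1=4
CMP R3, 1  (cmp 4,1)
JNZ again: taken
SUB R0, 8 → R0=55-8=47
ADD R0, 6 → R0=47+6=53
ADD R0, 20 → R0=53+20=73
SUB R3, 1 → R3=4-1=3
CMP R3, 1  (cmp 3,1)
JNZ again: taken
SUB R0, 8 → R0=73-8=65
ADD R0, 6 → R0=65+6=71
ADD R0, 20 → R0=71+20=91
SUB R3, 1 → R3=3-1=2
CMP R3, 1  (cmp 2,1)
JNZ again: taken
SUB R0, 8 → R0=91-8=83
ADD R0, 6 → R0=83+6=89
ADD R0, 20 → R0=89+20=109
SUB R3, 1 → R3=2-1=1
CMP R3, 1  (cmp 1,1)
JNZ again: not taken
halt.
Total executed instructions: 39.

39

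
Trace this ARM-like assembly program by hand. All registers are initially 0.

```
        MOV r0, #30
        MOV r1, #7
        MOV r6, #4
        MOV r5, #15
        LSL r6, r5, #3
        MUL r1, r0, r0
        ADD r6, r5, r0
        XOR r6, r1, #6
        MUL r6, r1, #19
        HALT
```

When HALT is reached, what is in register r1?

after MOV r0, #30: r0=30
after MOV r1, #7: r1=7
after MOV r6, #4: r6=4
after MOV r5, #15: r5=15
after LSL r6, r5, #3: r6=15<<3=120
after MUL r1, r0, r0: r1=30*30=900
after ADD r6, r5, r0: r6=15+30=45
after XOR r6, r1, #6: r6=900^6=898
after MUL r6, r1, #19: r6=900*19=17100
halt.

900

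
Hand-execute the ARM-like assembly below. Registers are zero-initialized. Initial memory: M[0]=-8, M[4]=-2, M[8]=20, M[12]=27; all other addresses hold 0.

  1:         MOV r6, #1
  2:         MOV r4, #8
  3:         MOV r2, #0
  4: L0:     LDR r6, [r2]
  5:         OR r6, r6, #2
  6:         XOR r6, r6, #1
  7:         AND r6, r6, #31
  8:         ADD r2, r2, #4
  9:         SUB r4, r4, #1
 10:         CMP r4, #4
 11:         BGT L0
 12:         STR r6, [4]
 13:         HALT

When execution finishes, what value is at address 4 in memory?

26

MOV r6, #1 → r6=1
MOV r4, #8 → r4=8
MOV r2, #0 → r2=0
LDR r6, [r2] → r6=M[0]=-8
OR r6, r6, #2 → r6=(-8)|2=-6
XOR r6, r6, #1 → r6=(-6)^1=-5
AND r6, r6, #31 → r6=(-5)&31=27
ADD r2, r2, #4 → r2=0+4=4
SUB r4, r4, #1 → r4=8-1=7
CMP r4, #4  (cmp 7,4)
BGT L0: taken
LDR r6, [r2] → r6=M[4]=-2
OR r6, r6, #2 → r6=(-2)|2=-2
XOR r6, r6, #1 → r6=(-2)^1=-1
AND r6, r6, #31 → r6=(-1)&31=31
ADD r2, r2, #4 → r2=4+4=8
SUB r4, r4, #1 → r4=7-1=6
CMP r4, #4  (cmp 6,4)
BGT L0: taken
LDR r6, [r2] → r6=M[8]=20
OR r6, r6, #2 → r6=20|2=22
XOR r6, r6, #1 → r6=22^1=23
AND r6, r6, #31 → r6=23&31=23
ADD r2, r2, #4 → r2=8+4=12
SUB r4, r4, #1 → r4=6-1=5
CMP r4, #4  (cmp 5,4)
BGT L0: taken
LDR r6, [r2] → r6=M[12]=27
OR r6, r6, #2 → r6=27|2=27
XOR r6, r6, #1 → r6=27^1=26
AND r6, r6, #31 → r6=26&31=26
ADD r2, r2, #4 → r2=12+4=16
SUB r4, r4, #1 → r4=5-1=4
CMP r4, #4  (cmp 4,4)
BGT L0: not taken
STR r6, [4] → M[4]=26
halt.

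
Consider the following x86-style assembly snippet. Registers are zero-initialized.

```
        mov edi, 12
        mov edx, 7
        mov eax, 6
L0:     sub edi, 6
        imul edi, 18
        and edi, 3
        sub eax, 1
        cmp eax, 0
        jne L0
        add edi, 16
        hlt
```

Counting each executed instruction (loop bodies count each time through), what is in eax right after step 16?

4

mov edi, 12 → edi=12
mov edx, 7 → edx=7
mov eax, 6 → eax=6
sub edi, 6 → edi=12-6=6
imul edi, 18 → edi=6*18=108
and edi, 3 → edi=108&3=0
sub eax, 1 → eax=6-1=5
cmp eax, 0  (cmp 5,0)
jne L0: taken
sub edi, 6 → edi=0-6=-6
imul edi, 18 → edi=(-6)*18=-108
and edi, 3 → edi=(-108)&3=0
sub eax, 1 → eax=5-1=4
cmp eax, 0  (cmp 4,0)
jne L0: taken
sub edi, 6 → edi=0-6=-6
After step 16: eax = 4.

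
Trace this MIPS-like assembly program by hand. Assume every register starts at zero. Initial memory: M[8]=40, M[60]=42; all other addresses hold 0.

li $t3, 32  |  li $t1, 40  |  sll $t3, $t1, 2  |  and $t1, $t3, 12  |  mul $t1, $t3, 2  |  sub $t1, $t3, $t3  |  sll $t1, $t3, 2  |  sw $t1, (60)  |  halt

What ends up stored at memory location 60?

$t3=32
$t1=40
$t3=40<<2=160
$t1=160&12=0
$t1=160*2=320
$t1=160-160=0
$t1=160<<2=640
sw $t1, (60) → M[60]=640
halt.

640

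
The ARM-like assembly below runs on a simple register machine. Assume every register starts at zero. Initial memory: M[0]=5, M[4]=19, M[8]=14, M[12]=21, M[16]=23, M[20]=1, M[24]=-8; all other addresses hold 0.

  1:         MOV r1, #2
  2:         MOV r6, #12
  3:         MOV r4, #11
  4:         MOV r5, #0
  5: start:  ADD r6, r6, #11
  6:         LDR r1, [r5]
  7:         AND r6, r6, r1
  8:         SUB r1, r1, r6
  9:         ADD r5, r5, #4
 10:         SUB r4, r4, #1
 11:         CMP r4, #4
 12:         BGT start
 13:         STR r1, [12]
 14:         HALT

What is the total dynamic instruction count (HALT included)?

62

after MOV r1, #2: r1=2
after MOV r6, #12: r6=12
after MOV r4, #11: r4=11
after MOV r5, #0: r5=0
after ADD r6, r6, #11: r6=12+11=23
after LDR r1, [r5]: r1=M[0]=5
after AND r6, r6, r1: r6=23&5=5
after SUB r1, r1, r6: r1=5-5=0
after ADD r5, r5, #4: r5=0+4=4
after SUB r4, r4, #1: r4=11-1=10
CMP r4, #4  (cmp 10,4)
BGT start: taken
after ADD r6, r6, #11: r6=5+11=16
after LDR r1, [r5]: r1=M[4]=19
after AND r6, r6, r1: r6=16&19=16
after SUB r1, r1, r6: r1=19-16=3
after ADD r5, r5, #4: r5=4+4=8
after SUB r4, r4, #1: r4=10-1=9
CMP r4, #4  (cmp 9,4)
BGT start: taken
after ADD r6, r6, #11: r6=16+11=27
after LDR r1, [r5]: r1=M[8]=14
after AND r6, r6, r1: r6=27&14=10
after SUB r1, r1, r6: r1=14-10=4
after ADD r5, r5, #4: r5=8+4=12
after SUB r4, r4, #1: r4=9-1=8
CMP r4, #4  (cmp 8,4)
BGT start: taken
after ADD r6, r6, #11: r6=10+11=21
after LDR r1, [r5]: r1=M[12]=21
after AND r6, r6, r1: r6=21&21=21
after SUB r1, r1, r6: r1=21-21=0
after ADD r5, r5, #4: r5=12+4=16
after SUB r4, r4, #1: r4=8-1=7
CMP r4, #4  (cmp 7,4)
BGT start: taken
after ADD r6, r6, #11: r6=21+11=32
after LDR r1, [r5]: r1=M[16]=23
after AND r6, r6, r1: r6=32&23=0
after SUB r1, r1, r6: r1=23-0=23
after ADD r5, r5, #4: r5=16+4=20
after SUB r4, r4, #1: r4=7-1=6
CMP r4, #4  (cmp 6,4)
BGT start: taken
after ADD r6, r6, #11: r6=0+11=11
after LDR r1, [r5]: r1=M[20]=1
after AND r6, r6, r1: r6=11&1=1
after SUB r1, r1, r6: r1=1-1=0
after ADD r5, r5, #4: r5=20+4=24
after SUB r4, r4, #1: r4=6-1=5
CMP r4, #4  (cmp 5,4)
BGT start: taken
after ADD r6, r6, #11: r6=1+11=12
after LDR r1, [r5]: r1=M[24]=-8
after AND r6, r6, r1: r6=12&(-8)=8
after SUB r1, r1, r6: r1=(-8)-8=-16
after ADD r5, r5, #4: r5=24+4=28
after SUB r4, r4, #1: r4=5-1=4
CMP r4, #4  (cmp 4,4)
BGT start: not taken
STR r1, [12] → M[12]=-16
halt.
Total executed instructions: 62.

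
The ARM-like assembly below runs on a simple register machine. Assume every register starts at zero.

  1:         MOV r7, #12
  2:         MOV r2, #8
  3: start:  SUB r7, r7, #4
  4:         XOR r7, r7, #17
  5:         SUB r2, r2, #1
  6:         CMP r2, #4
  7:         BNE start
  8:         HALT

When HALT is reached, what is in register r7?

28

after MOV r7, #12: r7=12
after MOV r2, #8: r2=8
after SUB r7, r7, #4: r7=12-4=8
after XOR r7, r7, #17: r7=8^17=25
after SUB r2, r2, #1: r2=8-1=7
CMP r2, #4  (cmp 7,4)
BNE start: taken
after SUB r7, r7, #4: r7=25-4=21
after XOR r7, r7, #17: r7=21^17=4
after SUB r2, r2, #1: r2=7-1=6
CMP r2, #4  (cmp 6,4)
BNE start: taken
after SUB r7, r7, #4: r7=4-4=0
after XOR r7, r7, #17: r7=0^17=17
after SUB r2, r2, #1: r2=6-1=5
CMP r2, #4  (cmp 5,4)
BNE start: taken
after SUB r7, r7, #4: r7=17-4=13
after XOR r7, r7, #17: r7=13^17=28
after SUB r2, r2, #1: r2=5-1=4
CMP r2, #4  (cmp 4,4)
BNE start: not taken
halt.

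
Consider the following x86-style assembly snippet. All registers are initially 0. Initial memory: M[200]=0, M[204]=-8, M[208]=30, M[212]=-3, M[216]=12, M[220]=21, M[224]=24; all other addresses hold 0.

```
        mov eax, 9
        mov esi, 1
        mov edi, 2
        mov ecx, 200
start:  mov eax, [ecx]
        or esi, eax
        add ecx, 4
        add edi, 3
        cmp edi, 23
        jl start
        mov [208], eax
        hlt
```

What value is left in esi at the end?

after mov eax, 9: eax=9
after mov esi, 1: esi=1
after mov edi, 2: edi=2
after mov ecx, 200: ecx=200
after mov eax, [ecx]: eax=M[200]=0
after or esi, eax: esi=1|0=1
after add ecx, 4: ecx=200+4=204
after add edi, 3: edi=2+3=5
cmp edi, 23  (cmp 5,23)
jl start: taken
after mov eax, [ecx]: eax=M[204]=-8
after or esi, eax: esi=1|(-8)=-7
after add ecx, 4: ecx=204+4=208
after add edi, 3: edi=5+3=8
cmp edi, 23  (cmp 8,23)
jl start: taken
after mov eax, [ecx]: eax=M[208]=30
after or esi, eax: esi=(-7)|30=-1
after add ecx, 4: ecx=208+4=212
after add edi, 3: edi=8+3=11
cmp edi, 23  (cmp 11,23)
jl start: taken
after mov eax, [ecx]: eax=M[212]=-3
after or esi, eax: esi=(-1)|(-3)=-1
after add ecx, 4: ecx=212+4=216
after add edi, 3: edi=11+3=14
cmp edi, 23  (cmp 14,23)
jl start: taken
after mov eax, [ecx]: eax=M[216]=12
after or esi, eax: esi=(-1)|12=-1
after add ecx, 4: ecx=216+4=220
after add edi, 3: edi=14+3=17
cmp edi, 23  (cmp 17,23)
jl start: taken
after mov eax, [ecx]: eax=M[220]=21
after or esi, eax: esi=(-1)|21=-1
after add ecx, 4: ecx=220+4=224
after add edi, 3: edi=17+3=20
cmp edi, 23  (cmp 20,23)
jl start: taken
after mov eax, [ecx]: eax=M[224]=24
after or esi, eax: esi=(-1)|24=-1
after add ecx, 4: ecx=224+4=228
after add edi, 3: edi=20+3=23
cmp edi, 23  (cmp 23,23)
jl start: not taken
mov [208], eax → M[208]=24
halt.

-1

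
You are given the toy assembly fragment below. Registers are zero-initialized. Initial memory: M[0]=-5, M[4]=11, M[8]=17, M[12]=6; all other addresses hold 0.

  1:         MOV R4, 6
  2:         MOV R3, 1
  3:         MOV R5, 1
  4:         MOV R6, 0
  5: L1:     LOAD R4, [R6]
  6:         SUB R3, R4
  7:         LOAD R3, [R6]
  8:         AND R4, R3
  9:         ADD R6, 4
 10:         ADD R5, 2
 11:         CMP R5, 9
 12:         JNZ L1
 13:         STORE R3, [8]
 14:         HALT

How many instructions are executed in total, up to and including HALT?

R4=6
R3=1
R5=1
R6=0
R4=M[0]=-5
R3=1-(-5)=6
R3=M[0]=-5
R4=(-5)&(-5)=-5
R6=0+4=4
R5=1+2=3
CMP R5, 9  (cmp 3,9)
JNZ L1: taken
R4=M[4]=11
R3=(-5)-11=-16
R3=M[4]=11
R4=11&11=11
R6=4+4=8
R5=3+2=5
CMP R5, 9  (cmp 5,9)
JNZ L1: taken
R4=M[8]=17
R3=11-17=-6
R3=M[8]=17
R4=17&17=17
R6=8+4=12
R5=5+2=7
CMP R5, 9  (cmp 7,9)
JNZ L1: taken
R4=M[12]=6
R3=17-6=11
R3=M[12]=6
R4=6&6=6
R6=12+4=16
R5=7+2=9
CMP R5, 9  (cmp 9,9)
JNZ L1: not taken
STORE R3, [8] → M[8]=6
halt.
Total executed instructions: 38.

38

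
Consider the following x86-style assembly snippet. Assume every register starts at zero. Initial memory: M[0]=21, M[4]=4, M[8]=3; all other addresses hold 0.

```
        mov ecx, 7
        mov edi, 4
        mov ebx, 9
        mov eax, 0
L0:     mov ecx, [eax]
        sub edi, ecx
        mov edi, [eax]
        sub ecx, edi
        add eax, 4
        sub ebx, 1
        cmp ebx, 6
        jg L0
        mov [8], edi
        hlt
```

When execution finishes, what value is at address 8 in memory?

ecx=7
edi=4
ebx=9
eax=0
ecx=M[0]=21
edi=4-21=-17
edi=M[0]=21
ecx=21-21=0
eax=0+4=4
ebx=9-1=8
cmp ebx, 6  (cmp 8,6)
jg L0: taken
ecx=M[4]=4
edi=21-4=17
edi=M[4]=4
ecx=4-4=0
eax=4+4=8
ebx=8-1=7
cmp ebx, 6  (cmp 7,6)
jg L0: taken
ecx=M[8]=3
edi=4-3=1
edi=M[8]=3
ecx=3-3=0
eax=8+4=12
ebx=7-1=6
cmp ebx, 6  (cmp 6,6)
jg L0: not taken
mov [8], edi → M[8]=3
halt.

3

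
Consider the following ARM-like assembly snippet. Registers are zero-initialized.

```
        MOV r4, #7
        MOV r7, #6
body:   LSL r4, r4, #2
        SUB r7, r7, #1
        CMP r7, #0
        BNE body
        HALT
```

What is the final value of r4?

after MOV r4, #7: r4=7
after MOV r7, #6: r7=6
after LSL r4, r4, #2: r4=7<<2=28
after SUB r7, r7, #1: r7=6-1=5
CMP r7, #0  (cmp 5,0)
BNE body: taken
after LSL r4, r4, #2: r4=28<<2=112
after SUB r7, r7, #1: r7=5-1=4
CMP r7, #0  (cmp 4,0)
BNE body: taken
after LSL r4, r4, #2: r4=112<<2=448
after SUB r7, r7, #1: r7=4-1=3
CMP r7, #0  (cmp 3,0)
BNE body: taken
after LSL r4, r4, #2: r4=448<<2=1792
after SUB r7, r7, #1: r7=3-1=2
CMP r7, #0  (cmp 2,0)
BNE body: taken
after LSL r4, r4, #2: r4=1792<<2=7168
after SUB r7, r7, #1: r7=2-1=1
CMP r7, #0  (cmp 1,0)
BNE body: taken
after LSL r4, r4, #2: r4=7168<<2=28672
after SUB r7, r7, #1: r7=1-1=0
CMP r7, #0  (cmp 0,0)
BNE body: not taken
halt.

28672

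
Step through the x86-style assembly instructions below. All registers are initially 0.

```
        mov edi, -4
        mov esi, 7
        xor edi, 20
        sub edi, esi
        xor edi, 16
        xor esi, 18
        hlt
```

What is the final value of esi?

after mov edi, -4: edi=-4
after mov esi, 7: esi=7
after xor edi, 20: edi=(-4)^20=-24
after sub edi, esi: edi=(-24)-7=-31
after xor edi, 16: edi=(-31)^16=-15
after xor esi, 18: esi=7^18=21
halt.

21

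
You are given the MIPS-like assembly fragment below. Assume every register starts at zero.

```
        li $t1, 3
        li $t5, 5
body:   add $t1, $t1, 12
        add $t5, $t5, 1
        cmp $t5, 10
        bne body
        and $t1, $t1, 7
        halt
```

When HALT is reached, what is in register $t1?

7

after li $t1, 3: $t1=3
after li $t5, 5: $t5=5
after add $t1, $t1, 12: $t1=3+12=15
after add $t5, $t5, 1: $t5=5+1=6
cmp $t5, 10  (cmp 6,10)
bne body: taken
after add $t1, $t1, 12: $t1=15+12=27
after add $t5, $t5, 1: $t5=6+1=7
cmp $t5, 10  (cmp 7,10)
bne body: taken
after add $t1, $t1, 12: $t1=27+12=39
after add $t5, $t5, 1: $t5=7+1=8
cmp $t5, 10  (cmp 8,10)
bne body: taken
after add $t1, $t1, 12: $t1=39+12=51
after add $t5, $t5, 1: $t5=8+1=9
cmp $t5, 10  (cmp 9,10)
bne body: taken
after add $t1, $t1, 12: $t1=51+12=63
after add $t5, $t5, 1: $t5=9+1=10
cmp $t5, 10  (cmp 10,10)
bne body: not taken
after and $t1, $t1, 7: $t1=63&7=7
halt.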